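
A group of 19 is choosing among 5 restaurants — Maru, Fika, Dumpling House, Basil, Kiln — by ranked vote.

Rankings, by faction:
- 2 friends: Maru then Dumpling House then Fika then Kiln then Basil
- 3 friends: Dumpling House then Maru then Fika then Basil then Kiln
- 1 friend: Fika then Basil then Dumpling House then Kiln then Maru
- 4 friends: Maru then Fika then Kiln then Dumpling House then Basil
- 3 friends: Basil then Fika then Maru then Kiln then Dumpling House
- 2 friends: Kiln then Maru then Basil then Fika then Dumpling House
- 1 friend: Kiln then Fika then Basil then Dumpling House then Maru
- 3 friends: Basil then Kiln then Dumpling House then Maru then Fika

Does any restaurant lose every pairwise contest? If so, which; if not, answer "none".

Dumpling House

Pairwise majorities:
Maru–Fika: Maru 14–5.
Maru vs Dumpling House: 2+4+3+2 = 11 for Maru, 8 for Dumpling House — Maru by 11–8.
Maru vs Basil: Maru preferred on 2+3+4+2 = 11 ballots; Maru wins 11–8.
Maru–Kiln: Maru 12–7.
Fika vs Dumpling House: 11 to 8, Fika.
Fika vs Basil: 11 to 8, Fika.
Fika vs Kiln: Fika preferred on 2+3+1+4+3 = 13 ballots; Fika wins 13–6.
Dumpling House vs Basil: 2+3+4 = 9 for Dumpling House, 10 for Basil — Basil by 10–9.
Dumpling House vs Kiln: Kiln wins 13–6.
Basil vs Kiln: Basil preferred on 3+1+3+3 = 10 ballots; Basil wins 10–9.
Only Dumpling House has no wins; Dumpling House is the Condorcet loser.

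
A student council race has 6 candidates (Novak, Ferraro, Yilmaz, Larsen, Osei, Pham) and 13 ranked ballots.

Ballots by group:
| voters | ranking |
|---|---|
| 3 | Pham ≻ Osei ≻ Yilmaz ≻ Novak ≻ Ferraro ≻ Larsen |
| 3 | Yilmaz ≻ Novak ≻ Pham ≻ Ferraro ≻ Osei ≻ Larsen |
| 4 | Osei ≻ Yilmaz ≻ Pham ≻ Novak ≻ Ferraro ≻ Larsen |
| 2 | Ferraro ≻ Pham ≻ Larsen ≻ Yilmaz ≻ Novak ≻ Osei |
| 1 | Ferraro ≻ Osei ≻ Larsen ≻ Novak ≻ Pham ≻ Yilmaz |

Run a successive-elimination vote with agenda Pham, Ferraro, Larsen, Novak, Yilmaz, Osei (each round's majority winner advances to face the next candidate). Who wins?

Osei

Round 1: Pham vs Ferraro — 10–3, Pham advances.
Round 2: Pham vs Larsen — 12–1, Pham advances.
Round 3: Pham vs Novak — 9–4, Pham advances.
Round 4: Pham vs Yilmaz — 6–7, Yilmaz advances.
Round 5: Yilmaz vs Osei — 5–8, Osei advances.
The agenda winner is Osei.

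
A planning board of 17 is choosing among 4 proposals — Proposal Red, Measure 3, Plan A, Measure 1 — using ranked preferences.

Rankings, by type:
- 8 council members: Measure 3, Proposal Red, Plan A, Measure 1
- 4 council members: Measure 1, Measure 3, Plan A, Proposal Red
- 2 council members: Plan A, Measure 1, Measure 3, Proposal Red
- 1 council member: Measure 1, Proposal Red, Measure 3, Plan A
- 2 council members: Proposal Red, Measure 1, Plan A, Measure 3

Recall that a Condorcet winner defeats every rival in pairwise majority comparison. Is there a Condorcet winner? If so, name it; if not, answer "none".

none

Pairwise majorities:
Proposal Red vs Measure 3: Proposal Red is ranked higher on 1+2 = 3 ballots, Measure 3 on 14. Measure 3 wins 14–3.
Proposal Red vs Plan A: 8+1+2 = 11 for Proposal Red, 6 for Plan A — Proposal Red by 11–6.
Proposal Red vs Measure 1: Proposal Red preferred on 8+2 = 10 ballots; Proposal Red wins 10–7.
Measure 3 vs Plan A: Measure 3 is ranked higher on 8+4+1 = 13 ballots, Plan A on 4. Measure 3 wins 13–4.
Measure 3 vs Measure 1: Measure 3 preferred on 8 ballots; Measure 1 wins 9–8.
Plan A vs Measure 1: 8+2 = 10 for Plan A, 7 for Measure 1 — Plan A by 10–7.
Each option drops at least one matchup (Proposal Red loses to Measure 3; Measure 3 loses to Measure 1; Plan A loses to Proposal Red; Measure 1 loses to Proposal Red); the cycle Proposal Red > Measure 1 > Measure 3 > Proposal Red rules out a Condorcet winner.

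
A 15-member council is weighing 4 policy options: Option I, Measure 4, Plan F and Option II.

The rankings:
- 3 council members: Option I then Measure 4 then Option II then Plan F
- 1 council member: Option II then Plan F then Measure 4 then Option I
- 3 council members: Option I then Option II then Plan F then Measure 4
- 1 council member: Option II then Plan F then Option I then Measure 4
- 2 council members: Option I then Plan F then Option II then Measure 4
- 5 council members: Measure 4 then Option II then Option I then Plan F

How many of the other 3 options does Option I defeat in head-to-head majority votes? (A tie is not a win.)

Option I against each rival (15 council members):
Option I–Measure 4: Option I 9–6.
Option I vs Plan F: Option I, 13–2.
Option I–Option II: Option I 8–7.
Option I beats Measure 4, Plan F, Option II — 3 pairwise wins.

3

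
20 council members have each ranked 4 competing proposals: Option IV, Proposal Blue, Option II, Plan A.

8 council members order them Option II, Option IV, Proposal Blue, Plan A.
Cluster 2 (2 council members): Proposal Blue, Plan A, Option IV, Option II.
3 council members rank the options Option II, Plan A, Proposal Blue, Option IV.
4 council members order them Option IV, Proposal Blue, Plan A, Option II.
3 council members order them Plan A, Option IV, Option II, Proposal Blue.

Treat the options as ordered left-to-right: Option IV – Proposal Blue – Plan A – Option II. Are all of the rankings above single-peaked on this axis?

no

Axis positions: Option IV=1, Proposal Blue=2, Plan A=3, Option II=4.
Cluster 1: ranking walks positions 4-1-2-3; Option IV is ranked above Plan A even though Plan A lies between Option IV and the peak Option II on the axis — preferences dip and rise again. Not single-peaked.
Cluster 2 (peak Proposal Blue at position 2): ranking walks positions 2-3-1-4, expanding outward from the peak — single-peaked.
Cluster 3 (peak Option II at position 4): ranking walks positions 4-3-2-1, expanding outward from the peak — single-peaked.
Cluster 4 (peak Option IV at position 1): ranking walks positions 1-2-3-4, expanding outward from the peak — single-peaked.
Cluster 5: ranking walks positions 3-1-4-2; Option IV is ranked above Proposal Blue even though Proposal Blue lies between Option IV and the peak Plan A on the axis — preferences dip and rise again. Not single-peaked.
Cluster 1 violates single-peakedness, so the profile is not single-peaked on this axis.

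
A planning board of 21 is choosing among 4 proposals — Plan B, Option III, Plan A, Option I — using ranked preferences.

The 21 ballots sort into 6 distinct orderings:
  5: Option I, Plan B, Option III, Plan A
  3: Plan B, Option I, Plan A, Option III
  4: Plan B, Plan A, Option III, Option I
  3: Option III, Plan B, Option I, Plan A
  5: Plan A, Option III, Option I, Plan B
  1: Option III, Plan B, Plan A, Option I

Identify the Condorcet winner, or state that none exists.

Plan B

Head-to-head results (21 council members):
Plan B–Option III: Plan B 12–9.
Plan B–Plan A: Plan B 16–5.
Plan B–Option I: Plan B 11–10.
Option III–Plan A: Plan A 12–9.
Option III–Option I: Option III 13–8.
Plan A vs Option I: Option I, 11–10.
Only Plan B has no losses; Plan B is the Condorcet winner.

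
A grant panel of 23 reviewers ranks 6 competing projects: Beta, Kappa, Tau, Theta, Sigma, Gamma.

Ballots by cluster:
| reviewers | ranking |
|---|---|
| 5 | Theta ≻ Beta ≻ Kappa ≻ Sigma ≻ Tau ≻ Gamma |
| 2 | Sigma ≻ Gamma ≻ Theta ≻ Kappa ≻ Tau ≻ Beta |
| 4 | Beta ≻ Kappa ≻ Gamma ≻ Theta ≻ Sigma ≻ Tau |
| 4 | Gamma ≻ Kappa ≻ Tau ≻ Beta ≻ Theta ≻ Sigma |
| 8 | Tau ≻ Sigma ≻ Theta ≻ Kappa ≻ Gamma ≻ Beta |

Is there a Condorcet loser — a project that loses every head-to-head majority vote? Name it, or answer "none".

Pairwise majorities:
Beta vs Kappa: Beta is ranked higher on 5+4 = 9 ballots, Kappa on 14. Kappa wins 14–9.
Beta–Tau: Tau 14–9.
Beta vs Theta: Theta wins 15–8.
Beta vs Sigma: Beta preferred on 5+4+4 = 13 ballots; Beta wins 13–10.
Beta vs Gamma: Gamma wins 14–9.
Kappa vs Tau: 15 to 8, Kappa.
Kappa vs Theta: 8 to 15, Theta.
Kappa vs Sigma: Kappa, 13–10.
Kappa vs Gamma: Kappa, 17–6.
Tau vs Theta: Tau preferred on 4+8 = 12 ballots; Tau wins 12–11.
Tau vs Sigma: 12 to 11, Tau.
Tau–Gamma: Tau 13–10.
Theta vs Sigma: Theta wins 13–10.
Theta vs Gamma: Theta wins 13–10.
Sigma–Gamma: Sigma 15–8.
Each project has at least one pairwise win (Beta beats Sigma; Kappa beats Beta; Tau beats Beta; Theta beats Beta; Sigma beats Gamma; Gamma beats Beta) — no Condorcet loser.

none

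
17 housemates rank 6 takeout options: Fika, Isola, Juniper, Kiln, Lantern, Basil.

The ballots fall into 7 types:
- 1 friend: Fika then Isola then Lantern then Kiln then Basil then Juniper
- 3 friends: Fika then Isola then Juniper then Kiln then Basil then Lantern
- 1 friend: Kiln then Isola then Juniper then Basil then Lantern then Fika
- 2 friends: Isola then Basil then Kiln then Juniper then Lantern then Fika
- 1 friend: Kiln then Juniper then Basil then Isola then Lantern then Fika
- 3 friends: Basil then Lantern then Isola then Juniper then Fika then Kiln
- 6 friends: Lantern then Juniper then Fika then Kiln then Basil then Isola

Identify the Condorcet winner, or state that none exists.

Pairwise majorities:
Fika vs Isola: Fika preferred on 1+3+6 = 10 ballots; Fika wins 10–7.
Fika vs Juniper: Fika is ranked higher on 1+3 = 4 ballots, Juniper on 13. Juniper wins 13–4.
Fika vs Kiln: 13 to 4, Fika.
Fika vs Lantern: Fika preferred on 1+3 = 4 ballots; Lantern wins 13–4.
Fika vs Basil: Fika preferred on 1+3+6 = 10 ballots; Fika wins 10–7.
Isola vs Juniper: Isola preferred on 1+3+1+2+3 = 10 ballots; Isola wins 10–7.
Isola vs Kiln: Isola is ranked higher on 1+3+2+3 = 9 ballots, Kiln on 8. Isola wins 9–8.
Isola vs Lantern: Isola preferred on 1+3+1+2+1 = 8 ballots; Lantern wins 9–8.
Isola vs Basil: Isola is ranked higher on 1+3+1+2 = 7 ballots, Basil on 10. Basil wins 10–7.
Juniper–Kiln: Juniper 12–5.
Juniper vs Lantern: Lantern, 10–7.
Juniper–Basil: Juniper 11–6.
Kiln vs Lantern: Kiln preferred on 3+1+2+1 = 7 ballots; Lantern wins 10–7.
Kiln vs Basil: Kiln wins 12–5.
Lantern vs Basil: Basil wins 10–7.
No restaurant is unbeaten: Fika loses to Juniper; Isola loses to Fika; Juniper loses to Isola; Kiln loses to Fika; Lantern loses to Basil; Basil loses to Fika. In particular Fika beats Isola beats Juniper beats Fika is a majority cycle — no Condorcet winner exists.

none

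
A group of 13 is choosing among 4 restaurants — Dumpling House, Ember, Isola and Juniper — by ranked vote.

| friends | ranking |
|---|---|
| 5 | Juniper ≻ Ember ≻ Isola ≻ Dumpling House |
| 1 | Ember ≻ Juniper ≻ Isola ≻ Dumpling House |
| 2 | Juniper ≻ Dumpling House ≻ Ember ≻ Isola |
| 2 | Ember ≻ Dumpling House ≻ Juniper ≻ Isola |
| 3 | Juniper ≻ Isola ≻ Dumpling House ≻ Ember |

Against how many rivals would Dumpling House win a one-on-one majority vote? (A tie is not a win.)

0

Dumpling House against each rival (13 friends):
Dumpling House–Ember: Ember 8–5.
Dumpling House vs Isola: 4 to 9, Isola.
Dumpling House vs Juniper: Juniper, 11–2.
Dumpling House beats no one; loses to Ember, Isola, Juniper — 0 pairwise wins.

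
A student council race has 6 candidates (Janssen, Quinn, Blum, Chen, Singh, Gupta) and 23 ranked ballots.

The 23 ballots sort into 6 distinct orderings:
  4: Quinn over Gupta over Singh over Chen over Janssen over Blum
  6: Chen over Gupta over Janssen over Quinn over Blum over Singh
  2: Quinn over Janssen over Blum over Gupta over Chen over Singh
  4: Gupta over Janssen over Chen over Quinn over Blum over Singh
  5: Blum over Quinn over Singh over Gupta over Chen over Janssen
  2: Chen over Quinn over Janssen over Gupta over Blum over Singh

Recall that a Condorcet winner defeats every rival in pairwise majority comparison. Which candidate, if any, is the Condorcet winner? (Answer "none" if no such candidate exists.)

Check each pair by majority over 23 ballots:
Janssen vs Quinn: 6+4 = 10 for Janssen, 13 for Quinn — Quinn by 13–10.
Janssen vs Blum: Janssen preferred on 4+6+2+4+2 = 18 ballots; Janssen wins 18–5.
Janssen vs Chen: Janssen is ranked higher on 2+4 = 6 ballots, Chen on 17. Chen wins 17–6.
Janssen vs Singh: 14 to 9, Janssen.
Janssen vs Gupta: 2+2 = 4 for Janssen, 19 for Gupta — Gupta by 19–4.
Quinn vs Blum: Quinn preferred on 4+6+2+4+2 = 18 ballots; Quinn wins 18–5.
Quinn vs Chen: Quinn preferred on 4+2+5 = 11 ballots; Chen wins 12–11.
Quinn vs Singh: 23 to 0, Quinn.
Quinn vs Gupta: 13 to 10, Quinn.
Blum vs Chen: 7 to 16, Chen.
Blum vs Singh: 6+2+4+5+2 = 19 for Blum, 4 for Singh — Blum by 19–4.
Blum vs Gupta: 7 to 16, Gupta.
Chen vs Singh: 14 to 9, Chen.
Chen vs Gupta: 8 to 15, Gupta.
Singh vs Gupta: Singh is ranked higher on 5 ballots, Gupta on 18. Gupta wins 18–5.
Each candidate drops at least one matchup (Janssen loses to Quinn; Quinn loses to Chen; Blum loses to Janssen; Chen loses to Gupta; Singh loses to Janssen; Gupta loses to Quinn); the cycle Quinn beats Gupta beats Chen beats Quinn rules out a Condorcet winner.

none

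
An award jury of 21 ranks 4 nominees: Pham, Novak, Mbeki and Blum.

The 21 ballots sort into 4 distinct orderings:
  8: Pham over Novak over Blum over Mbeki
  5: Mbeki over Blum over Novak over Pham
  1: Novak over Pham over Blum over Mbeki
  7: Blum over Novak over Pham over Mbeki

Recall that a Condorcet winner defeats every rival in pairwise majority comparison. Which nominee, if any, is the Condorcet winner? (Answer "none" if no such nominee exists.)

Blum

Head-to-head results (21 jurors):
Pham vs Novak: Pham is ranked higher on 8 ballots, Novak on 13. Novak wins 13–8.
Pham vs Mbeki: 8+1+7 = 16 for Pham, 5 for Mbeki — Pham by 16–5.
Pham vs Blum: 9 to 12, Blum.
Novak vs Mbeki: Novak is ranked higher on 8+1+7 = 16 ballots, Mbeki on 5. Novak wins 16–5.
Novak vs Blum: Novak is ranked higher on 8+1 = 9 ballots, Blum on 12. Blum wins 12–9.
Mbeki vs Blum: 5 for Mbeki, 16 for Blum — Blum by 16–5.
Blum beats each of Pham, Novak, Mbeki — Blum is the Condorcet winner.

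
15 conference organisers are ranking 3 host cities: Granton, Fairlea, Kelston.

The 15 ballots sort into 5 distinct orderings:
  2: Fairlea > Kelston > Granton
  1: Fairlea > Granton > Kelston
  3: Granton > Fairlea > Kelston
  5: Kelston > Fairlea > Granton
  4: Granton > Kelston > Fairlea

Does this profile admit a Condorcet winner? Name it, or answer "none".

Check each pair by majority over 15 ballots:
Granton vs Fairlea: Fairlea, 8–7.
Granton vs Kelston: Granton, 8–7.
Fairlea–Kelston: Kelston 9–6.
Every city loses at least once (Granton loses to Fairlea; Fairlea loses to Kelston; Kelston loses to Granton). The majority relation contains the cycle Granton beats Kelston beats Fairlea beats Granton, so there is no Condorcet winner.

none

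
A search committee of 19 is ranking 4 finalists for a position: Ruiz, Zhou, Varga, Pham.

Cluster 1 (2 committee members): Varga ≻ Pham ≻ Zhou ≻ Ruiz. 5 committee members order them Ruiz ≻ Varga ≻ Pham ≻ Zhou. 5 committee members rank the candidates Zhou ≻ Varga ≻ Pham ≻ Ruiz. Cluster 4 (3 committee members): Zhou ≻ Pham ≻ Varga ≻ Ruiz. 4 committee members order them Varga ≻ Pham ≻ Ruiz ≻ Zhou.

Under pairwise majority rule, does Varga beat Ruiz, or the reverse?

Varga

Ballots ranking Varga above Ruiz: 2 + 5 + 3 + 4 = 14.
Ballots ranking Ruiz above Varga: 19 − 14 = 5.
Varga wins the head-to-head 14–5.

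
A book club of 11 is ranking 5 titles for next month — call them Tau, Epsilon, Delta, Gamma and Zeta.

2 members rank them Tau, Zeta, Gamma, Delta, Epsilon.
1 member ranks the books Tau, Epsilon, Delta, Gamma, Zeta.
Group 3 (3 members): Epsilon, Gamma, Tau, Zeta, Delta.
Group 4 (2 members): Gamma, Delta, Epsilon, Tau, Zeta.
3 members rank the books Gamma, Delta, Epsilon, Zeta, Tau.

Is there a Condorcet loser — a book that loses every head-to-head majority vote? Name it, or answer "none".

Zeta

Pairwise majorities:
Tau vs Epsilon: 2+1 = 3 for Tau, 8 for Epsilon — Epsilon by 8–3.
Tau vs Delta: Tau, 6–5.
Tau vs Gamma: 2+1 = 3 for Tau, 8 for Gamma — Gamma by 8–3.
Tau vs Zeta: 8 to 3, Tau.
Epsilon vs Delta: Epsilon is ranked higher on 1+3 = 4 ballots, Delta on 7. Delta wins 7–4.
Epsilon vs Gamma: Gamma, 7–4.
Epsilon vs Zeta: Epsilon, 9–2.
Delta vs Gamma: 1 to 10, Gamma.
Delta–Zeta: Delta 6–5.
Gamma vs Zeta: Gamma preferred on 1+3+2+3 = 9 ballots; Gamma wins 9–2.
Zeta loses to every other book — it is the Condorcet loser.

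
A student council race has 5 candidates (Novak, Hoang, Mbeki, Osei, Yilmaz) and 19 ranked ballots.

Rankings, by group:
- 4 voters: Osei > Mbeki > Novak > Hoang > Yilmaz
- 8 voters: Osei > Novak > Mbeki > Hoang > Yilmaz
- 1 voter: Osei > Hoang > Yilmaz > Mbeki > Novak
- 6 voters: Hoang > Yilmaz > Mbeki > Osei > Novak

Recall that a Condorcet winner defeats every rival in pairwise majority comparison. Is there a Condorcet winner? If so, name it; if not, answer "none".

Osei

Head-to-head results (19 voters):
Novak vs Hoang: Novak wins 12–7.
Novak vs Mbeki: Mbeki wins 11–8.
Novak–Osei: Osei 19–0.
Novak vs Yilmaz: Novak, 12–7.
Hoang vs Mbeki: Mbeki, 12–7.
Hoang vs Osei: Osei wins 13–6.
Hoang vs Yilmaz: Hoang, 19–0.
Mbeki–Osei: Osei 13–6.
Mbeki vs Yilmaz: Mbeki wins 12–7.
Osei–Yilmaz: Osei 13–6.
Osei defeats every rival head-to-head and is the Condorcet winner.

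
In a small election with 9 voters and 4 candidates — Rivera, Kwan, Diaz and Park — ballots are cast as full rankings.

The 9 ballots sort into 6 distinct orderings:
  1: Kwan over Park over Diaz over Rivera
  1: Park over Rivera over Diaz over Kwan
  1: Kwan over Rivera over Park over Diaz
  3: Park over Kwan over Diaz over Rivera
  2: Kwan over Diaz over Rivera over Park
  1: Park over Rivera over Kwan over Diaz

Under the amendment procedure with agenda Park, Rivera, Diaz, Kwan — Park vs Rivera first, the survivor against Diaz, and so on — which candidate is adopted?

Round 1: Park vs Rivera — 6–3, Park advances.
Round 2: Park vs Diaz — 7–2, Park advances.
Round 3: Park vs Kwan — 5–4, Park advances.
Park survives the agenda.

Park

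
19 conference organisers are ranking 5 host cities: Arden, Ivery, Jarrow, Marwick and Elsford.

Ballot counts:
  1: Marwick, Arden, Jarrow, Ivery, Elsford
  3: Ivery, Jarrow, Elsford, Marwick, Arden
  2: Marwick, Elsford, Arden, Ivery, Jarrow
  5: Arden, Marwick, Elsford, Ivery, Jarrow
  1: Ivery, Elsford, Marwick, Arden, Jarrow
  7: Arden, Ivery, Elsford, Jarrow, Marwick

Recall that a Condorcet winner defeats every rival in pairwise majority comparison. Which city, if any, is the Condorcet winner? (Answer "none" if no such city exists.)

Pairwise majorities:
Arden vs Ivery: 15 to 4, Arden.
Arden vs Jarrow: 16 to 3, Arden.
Arden vs Marwick: Arden is ranked higher on 5+7 = 12 ballots, Marwick on 7. Arden wins 12–7.
Arden vs Elsford: Arden is ranked higher on 1+5+7 = 13 ballots, Elsford on 6. Arden wins 13–6.
Ivery vs Jarrow: Ivery preferred on 3+2+5+1+7 = 18 ballots; Ivery wins 18–1.
Ivery vs Marwick: Ivery preferred on 3+1+7 = 11 ballots; Ivery wins 11–8.
Ivery vs Elsford: Ivery is ranked higher on 1+3+1+7 = 12 ballots, Elsford on 7. Ivery wins 12–7.
Jarrow vs Marwick: Jarrow is ranked higher on 3+7 = 10 ballots, Marwick on 9. Jarrow wins 10–9.
Jarrow vs Elsford: 4 to 15, Elsford.
Marwick vs Elsford: Marwick is ranked higher on 1+2+5 = 8 ballots, Elsford on 11. Elsford wins 11–8.
Arden defeats every rival head-to-head and is the Condorcet winner.

Arden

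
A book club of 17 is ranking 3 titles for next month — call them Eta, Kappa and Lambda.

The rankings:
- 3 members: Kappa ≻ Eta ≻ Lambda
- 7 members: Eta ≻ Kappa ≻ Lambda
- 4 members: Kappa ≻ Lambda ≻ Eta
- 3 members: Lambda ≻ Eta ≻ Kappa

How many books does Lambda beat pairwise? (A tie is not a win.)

Lambda against each rival (17 members):
Lambda vs Eta: 4+3 = 7 for Lambda, 10 for Eta — Eta by 10–7.
Lambda vs Kappa: Lambda preferred on 3 ballots; Kappa wins 14–3.
Lambda beats no one; loses to Eta, Kappa — 0 pairwise wins.

0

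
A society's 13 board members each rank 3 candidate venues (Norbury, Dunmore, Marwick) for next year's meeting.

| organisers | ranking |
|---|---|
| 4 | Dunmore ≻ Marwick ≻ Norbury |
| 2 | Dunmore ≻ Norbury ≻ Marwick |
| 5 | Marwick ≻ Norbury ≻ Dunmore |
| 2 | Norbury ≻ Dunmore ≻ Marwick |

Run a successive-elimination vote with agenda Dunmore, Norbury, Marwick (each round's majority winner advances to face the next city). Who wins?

Marwick

Round 1: Dunmore vs Norbury — 6–7, Norbury advances.
Round 2: Norbury vs Marwick — 4–9, Marwick advances.
Marwick survives the agenda.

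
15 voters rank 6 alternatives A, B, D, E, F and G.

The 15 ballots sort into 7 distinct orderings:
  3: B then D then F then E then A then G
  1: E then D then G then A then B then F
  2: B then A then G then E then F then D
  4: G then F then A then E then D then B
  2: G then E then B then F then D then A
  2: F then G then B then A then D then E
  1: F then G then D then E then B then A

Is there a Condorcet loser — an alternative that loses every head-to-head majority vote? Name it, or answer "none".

D

Pairwise majorities:
A vs B: B wins 10–5.
A vs D: A wins 8–7.
A vs E: A, 8–7.
A vs F: F, 12–3.
A vs G: A preferred on 3+2 = 5 ballots; G wins 10–5.
B vs D: 3+2+2+2 = 9 for B, 6 for D — B by 9–6.
B–E: E 8–7.
B vs F: 8 to 7, B.
B vs G: G wins 10–5.
D vs E: 6 to 9, E.
D–F: F 11–4.
D vs G: G wins 11–4.
E vs F: F, 10–5.
E vs G: E is ranked higher on 3+1 = 4 ballots, G on 11. G wins 11–4.
F vs G: F is ranked higher on 3+2+1 = 6 ballots, G on 9. G wins 9–6.
D is beaten in every head-to-head and is the Condorcet loser.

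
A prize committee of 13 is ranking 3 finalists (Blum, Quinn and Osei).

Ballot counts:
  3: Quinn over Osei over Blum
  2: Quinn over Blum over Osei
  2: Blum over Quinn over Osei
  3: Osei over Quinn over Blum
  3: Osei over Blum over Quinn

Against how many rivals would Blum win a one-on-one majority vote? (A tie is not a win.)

Blum against each rival (13 jurors):
Blum vs Quinn: 5 to 8, Quinn.
Blum vs Osei: 4 to 9, Osei.
Blum beats no one; loses to Quinn, Osei — 0 pairwise wins.

0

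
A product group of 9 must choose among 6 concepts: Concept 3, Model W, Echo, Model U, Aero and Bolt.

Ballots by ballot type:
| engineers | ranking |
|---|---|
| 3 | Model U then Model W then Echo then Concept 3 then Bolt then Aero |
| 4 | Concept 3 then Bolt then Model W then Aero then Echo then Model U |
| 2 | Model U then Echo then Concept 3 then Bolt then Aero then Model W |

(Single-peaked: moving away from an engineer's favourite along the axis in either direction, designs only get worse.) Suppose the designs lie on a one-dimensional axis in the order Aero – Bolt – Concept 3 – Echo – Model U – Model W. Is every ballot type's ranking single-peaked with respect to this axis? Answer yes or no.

Axis positions: Aero=1, Bolt=2, Concept 3=3, Echo=4, Model U=5, Model W=6.
Ballot type 1 (peak Model U at position 5): ranking walks positions 5-6-4-3-2-1, expanding outward from the peak — single-peaked.
Ballot type 2: ranking walks positions 3-2-6-1-4-5; Model W is ranked above Echo even though Echo lies between Model W and the peak Concept 3 on the axis — preferences dip and rise again. Not single-peaked.
Ballot type 3 (peak Model U at position 5): ranking walks positions 5-4-3-2-1-6, expanding outward from the peak — single-peaked.
Ballot type 2 violates single-peakedness, so the profile is not single-peaked on this axis.

no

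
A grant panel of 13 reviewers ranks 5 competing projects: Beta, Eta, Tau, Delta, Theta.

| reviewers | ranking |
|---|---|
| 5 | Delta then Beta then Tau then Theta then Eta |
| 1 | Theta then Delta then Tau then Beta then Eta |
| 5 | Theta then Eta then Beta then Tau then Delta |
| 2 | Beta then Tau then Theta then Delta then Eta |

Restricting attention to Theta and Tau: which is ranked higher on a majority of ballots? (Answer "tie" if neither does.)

Tau

Ballots ranking Theta above Tau: 1 + 5 = 6.
Ballots ranking Tau above Theta: 13 − 6 = 7.
Tau wins the head-to-head 7–6.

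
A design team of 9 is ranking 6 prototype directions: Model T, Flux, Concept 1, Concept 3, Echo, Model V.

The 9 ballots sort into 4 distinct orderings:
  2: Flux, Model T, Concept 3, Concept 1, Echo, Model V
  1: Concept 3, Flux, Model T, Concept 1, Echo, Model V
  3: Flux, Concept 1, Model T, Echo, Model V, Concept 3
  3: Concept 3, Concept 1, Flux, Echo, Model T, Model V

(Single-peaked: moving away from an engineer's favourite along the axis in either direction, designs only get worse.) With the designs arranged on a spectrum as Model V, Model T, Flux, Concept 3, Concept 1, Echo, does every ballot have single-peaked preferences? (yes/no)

no

Axis positions: Model V=1, Model T=2, Flux=3, Concept 3=4, Concept 1=5, Echo=6.
Bloc 1 (peak Flux at position 3): ranking walks positions 3-2-4-5-6-1, expanding outward from the peak — single-peaked.
Bloc 2 (peak Concept 3 at position 4): ranking walks positions 4-3-2-5-6-1, expanding outward from the peak — single-peaked.
Bloc 3: ranking walks positions 3-5-2-6-1-4; Concept 1 is ranked above Concept 3 even though Concept 3 lies between Concept 1 and the peak Flux on the axis — preferences dip and rise again. Not single-peaked.
Bloc 4 (peak Concept 3 at position 4): ranking walks positions 4-5-3-6-2-1, expanding outward from the peak — single-peaked.
Bloc 3 violates single-peakedness, so the profile is not single-peaked on this axis.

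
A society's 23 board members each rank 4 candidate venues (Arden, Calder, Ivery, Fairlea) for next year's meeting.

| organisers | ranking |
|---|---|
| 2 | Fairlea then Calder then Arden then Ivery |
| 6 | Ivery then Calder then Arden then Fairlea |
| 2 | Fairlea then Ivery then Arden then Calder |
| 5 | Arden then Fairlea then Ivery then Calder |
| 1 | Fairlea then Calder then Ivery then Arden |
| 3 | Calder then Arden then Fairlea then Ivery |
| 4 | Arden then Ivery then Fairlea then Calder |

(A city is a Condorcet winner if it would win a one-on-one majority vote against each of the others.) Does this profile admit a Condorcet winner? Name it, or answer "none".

none

Pairwise majorities:
Arden vs Calder: Calder, 12–11.
Arden vs Ivery: Arden, 14–9.
Arden–Fairlea: Arden 18–5.
Calder vs Ivery: Ivery wins 17–6.
Calder vs Fairlea: Fairlea wins 14–9.
Ivery vs Fairlea: Fairlea, 13–10.
Every city loses at least once (Arden loses to Calder; Calder loses to Ivery; Ivery loses to Arden; Fairlea loses to Arden). The majority relation contains the cycle Arden → Ivery → Calder → Arden, so there is no Condorcet winner.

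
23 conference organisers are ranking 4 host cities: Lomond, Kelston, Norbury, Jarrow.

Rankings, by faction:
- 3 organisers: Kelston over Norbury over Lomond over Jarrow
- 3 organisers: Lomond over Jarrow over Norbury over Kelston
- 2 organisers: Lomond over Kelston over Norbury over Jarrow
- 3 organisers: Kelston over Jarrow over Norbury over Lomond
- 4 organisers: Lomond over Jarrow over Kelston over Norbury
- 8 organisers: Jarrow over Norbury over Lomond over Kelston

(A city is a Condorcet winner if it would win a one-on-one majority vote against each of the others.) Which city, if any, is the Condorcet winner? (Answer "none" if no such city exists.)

none

Head-to-head results (23 organisers):
Lomond–Kelston: Lomond 17–6.
Lomond vs Norbury: Norbury, 14–9.
Lomond–Jarrow: Lomond 12–11.
Kelston vs Norbury: Kelston, 12–11.
Kelston–Jarrow: Jarrow 15–8.
Norbury vs Jarrow: Jarrow, 18–5.
Each city drops at least one matchup (Lomond loses to Norbury; Kelston loses to Lomond; Norbury loses to Kelston; Jarrow loses to Lomond); the cycle Lomond → Kelston → Norbury → Lomond rules out a Condorcet winner.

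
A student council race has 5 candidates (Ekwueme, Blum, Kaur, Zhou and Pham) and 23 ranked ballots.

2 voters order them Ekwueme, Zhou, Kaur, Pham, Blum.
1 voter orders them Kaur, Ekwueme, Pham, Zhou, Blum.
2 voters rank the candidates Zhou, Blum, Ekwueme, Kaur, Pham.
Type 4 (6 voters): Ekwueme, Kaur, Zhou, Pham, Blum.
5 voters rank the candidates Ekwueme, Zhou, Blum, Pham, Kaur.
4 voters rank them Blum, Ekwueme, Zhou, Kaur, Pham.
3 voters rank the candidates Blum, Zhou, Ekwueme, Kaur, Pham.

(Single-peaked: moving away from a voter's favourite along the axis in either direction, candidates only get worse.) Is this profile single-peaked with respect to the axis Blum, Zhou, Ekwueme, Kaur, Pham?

no

Axis positions: Blum=1, Zhou=2, Ekwueme=3, Kaur=4, Pham=5.
Type 1 (peak Ekwueme at position 3): ranking walks positions 3-2-4-5-1, expanding outward from the peak — single-peaked.
Type 2 (peak Kaur at position 4): ranking walks positions 4-3-5-2-1, expanding outward from the peak — single-peaked.
Type 3 (peak Zhou at position 2): ranking walks positions 2-1-3-4-5, expanding outward from the peak — single-peaked.
Type 4 (peak Ekwueme at position 3): ranking walks positions 3-4-2-5-1, expanding outward from the peak — single-peaked.
Type 5: ranking walks positions 3-2-1-5-4; Pham is ranked above Kaur even though Kaur lies between Pham and the peak Ekwueme on the axis — preferences dip and rise again. Not single-peaked.
Type 6: ranking walks positions 1-3-2-4-5; Ekwueme is ranked above Zhou even though Zhou lies between Ekwueme and the peak Blum on the axis — preferences dip and rise again. Not single-peaked.
Type 7 (peak Blum at position 1): ranking walks positions 1-2-3-4-5, expanding outward from the peak — single-peaked.
Type 5 violates single-peakedness, so the profile is not single-peaked on this axis.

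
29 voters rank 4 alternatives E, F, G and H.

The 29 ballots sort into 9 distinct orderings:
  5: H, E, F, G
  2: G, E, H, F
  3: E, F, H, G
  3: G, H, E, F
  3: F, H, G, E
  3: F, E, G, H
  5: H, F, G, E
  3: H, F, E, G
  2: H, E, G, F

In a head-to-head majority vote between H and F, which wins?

H

Ballots ranking H above F: 5 + 2 + 3 + 5 + 3 + 2 = 20.
Ballots ranking F above H: 29 − 20 = 9.
H wins the head-to-head 20–9.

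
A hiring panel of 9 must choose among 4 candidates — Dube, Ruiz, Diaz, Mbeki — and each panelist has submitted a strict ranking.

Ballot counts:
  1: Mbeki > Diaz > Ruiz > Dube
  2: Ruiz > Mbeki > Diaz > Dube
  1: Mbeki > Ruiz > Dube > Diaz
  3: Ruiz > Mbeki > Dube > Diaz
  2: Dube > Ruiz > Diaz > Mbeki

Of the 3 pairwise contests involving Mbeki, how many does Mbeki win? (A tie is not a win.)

2

Mbeki against each rival (9 committee members):
Mbeki vs Dube: Mbeki is ranked higher on 1+2+1+3 = 7 ballots, Dube on 2. Mbeki wins 7–2.
Mbeki–Ruiz: Ruiz 7–2.
Mbeki vs Diaz: Mbeki preferred on 1+2+1+3 = 7 ballots; Mbeki wins 7–2.
Mbeki beats Dube, Diaz; loses to Ruiz — 2 pairwise wins.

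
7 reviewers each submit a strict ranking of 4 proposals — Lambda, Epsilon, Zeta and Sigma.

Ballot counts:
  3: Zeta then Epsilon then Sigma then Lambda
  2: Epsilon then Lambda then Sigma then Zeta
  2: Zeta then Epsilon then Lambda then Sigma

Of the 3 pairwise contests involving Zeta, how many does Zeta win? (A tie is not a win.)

3

Zeta against each rival (7 reviewers):
Zeta vs Lambda: Zeta, 5–2.
Zeta vs Epsilon: 3+2 = 5 for Zeta, 2 for Epsilon — Zeta by 5–2.
Zeta–Sigma: Zeta 5–2.
Zeta beats Lambda, Epsilon, Sigma — 3 pairwise wins.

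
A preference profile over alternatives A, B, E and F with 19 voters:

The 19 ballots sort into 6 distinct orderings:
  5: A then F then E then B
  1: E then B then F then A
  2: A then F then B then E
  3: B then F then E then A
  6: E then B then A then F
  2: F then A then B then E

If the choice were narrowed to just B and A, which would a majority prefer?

Ballots ranking B above A: 1 + 3 + 6 = 10.
Ballots ranking A above B: 19 − 10 = 9.
B wins the head-to-head 10–9.

B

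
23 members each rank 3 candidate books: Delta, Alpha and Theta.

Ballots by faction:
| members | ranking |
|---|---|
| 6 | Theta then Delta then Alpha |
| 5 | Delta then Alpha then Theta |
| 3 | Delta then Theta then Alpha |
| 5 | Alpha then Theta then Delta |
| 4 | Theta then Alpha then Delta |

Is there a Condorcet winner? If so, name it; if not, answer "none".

Theta

Pairwise majorities:
Delta vs Alpha: Delta preferred on 6+5+3 = 14 ballots; Delta wins 14–9.
Delta vs Theta: Delta is ranked higher on 5+3 = 8 ballots, Theta on 15. Theta wins 15–8.
Alpha vs Theta: Alpha preferred on 5+5 = 10 ballots; Theta wins 13–10.
Theta wins every pairwise contest, so Theta is the Condorcet winner.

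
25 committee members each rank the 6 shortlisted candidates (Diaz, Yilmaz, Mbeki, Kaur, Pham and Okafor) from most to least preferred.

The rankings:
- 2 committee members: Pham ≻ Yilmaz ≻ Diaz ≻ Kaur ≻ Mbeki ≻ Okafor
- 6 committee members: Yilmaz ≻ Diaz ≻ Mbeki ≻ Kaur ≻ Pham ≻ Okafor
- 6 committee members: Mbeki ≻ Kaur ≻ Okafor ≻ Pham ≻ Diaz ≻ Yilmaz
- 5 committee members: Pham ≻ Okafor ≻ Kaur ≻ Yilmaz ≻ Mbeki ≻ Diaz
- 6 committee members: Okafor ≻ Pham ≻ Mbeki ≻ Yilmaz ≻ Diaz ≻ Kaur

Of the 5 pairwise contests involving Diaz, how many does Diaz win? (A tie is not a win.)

Diaz against each rival (25 committee members):
Diaz vs Yilmaz: Diaz is ranked higher on 6 ballots, Yilmaz on 19. Yilmaz wins 19–6.
Diaz vs Mbeki: Diaz preferred on 2+6 = 8 ballots; Mbeki wins 17–8.
Diaz vs Kaur: 2+6+6 = 14 for Diaz, 11 for Kaur — Diaz by 14–11.
Diaz vs Pham: 6 for Diaz, 19 for Pham — Pham by 19–6.
Diaz vs Okafor: Diaz preferred on 2+6 = 8 ballots; Okafor wins 17–8.
Diaz beats Kaur; loses to Yilmaz, Mbeki, Pham, Okafor — 1 pairwise win.

1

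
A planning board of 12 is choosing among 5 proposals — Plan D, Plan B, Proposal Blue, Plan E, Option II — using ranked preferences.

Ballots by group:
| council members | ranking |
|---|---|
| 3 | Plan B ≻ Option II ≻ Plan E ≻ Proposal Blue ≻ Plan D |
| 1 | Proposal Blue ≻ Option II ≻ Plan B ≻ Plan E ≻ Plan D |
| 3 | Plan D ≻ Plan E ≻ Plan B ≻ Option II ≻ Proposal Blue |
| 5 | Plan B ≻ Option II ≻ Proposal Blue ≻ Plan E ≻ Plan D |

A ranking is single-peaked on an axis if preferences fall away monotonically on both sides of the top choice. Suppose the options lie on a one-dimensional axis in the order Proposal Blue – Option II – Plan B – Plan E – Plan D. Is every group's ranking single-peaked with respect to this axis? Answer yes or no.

Axis positions: Proposal Blue=1, Option II=2, Plan B=3, Plan E=4, Plan D=5.
Group 1 (peak Plan B at position 3): ranking walks positions 3-2-4-1-5, expanding outward from the peak — single-peaked.
Group 2 (peak Proposal Blue at position 1): ranking walks positions 1-2-3-4-5, expanding outward from the peak — single-peaked.
Group 3 (peak Plan D at position 5): ranking walks positions 5-4-3-2-1, expanding outward from the peak — single-peaked.
Group 4 (peak Plan B at position 3): ranking walks positions 3-2-1-4-5, expanding outward from the peak — single-peaked.
Every ranking is single-peaked on this axis.

yes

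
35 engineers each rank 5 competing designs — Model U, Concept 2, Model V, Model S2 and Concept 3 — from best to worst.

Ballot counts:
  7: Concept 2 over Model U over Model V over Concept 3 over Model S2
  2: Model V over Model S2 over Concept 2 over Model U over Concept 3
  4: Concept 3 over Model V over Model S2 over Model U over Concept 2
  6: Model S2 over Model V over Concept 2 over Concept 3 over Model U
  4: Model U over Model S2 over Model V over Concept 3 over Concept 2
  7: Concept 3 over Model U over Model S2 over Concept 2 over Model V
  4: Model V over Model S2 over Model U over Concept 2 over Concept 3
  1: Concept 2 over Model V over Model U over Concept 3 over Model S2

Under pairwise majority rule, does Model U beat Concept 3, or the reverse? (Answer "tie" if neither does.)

Model U

Ballots ranking Model U above Concept 3: 7 + 2 + 4 + 4 + 1 = 18.
Ballots ranking Concept 3 above Model U: 35 − 18 = 17.
Model U wins the head-to-head 18–17.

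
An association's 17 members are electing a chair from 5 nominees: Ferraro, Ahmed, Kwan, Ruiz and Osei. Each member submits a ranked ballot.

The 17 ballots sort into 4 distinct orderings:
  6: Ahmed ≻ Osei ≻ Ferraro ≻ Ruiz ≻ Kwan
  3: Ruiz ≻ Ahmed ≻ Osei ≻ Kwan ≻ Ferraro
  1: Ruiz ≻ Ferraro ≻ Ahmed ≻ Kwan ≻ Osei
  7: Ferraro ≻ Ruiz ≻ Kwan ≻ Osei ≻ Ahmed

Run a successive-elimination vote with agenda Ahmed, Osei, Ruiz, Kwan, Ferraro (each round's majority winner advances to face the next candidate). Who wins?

Ferraro

Round 1: Ahmed vs Osei — 10–7, Ahmed advances.
Round 2: Ahmed vs Ruiz — 6–11, Ruiz advances.
Round 3: Ruiz vs Kwan — 17–0, Ruiz advances.
Round 4: Ruiz vs Ferraro — 4–13, Ferraro advances.
The agenda winner is Ferraro.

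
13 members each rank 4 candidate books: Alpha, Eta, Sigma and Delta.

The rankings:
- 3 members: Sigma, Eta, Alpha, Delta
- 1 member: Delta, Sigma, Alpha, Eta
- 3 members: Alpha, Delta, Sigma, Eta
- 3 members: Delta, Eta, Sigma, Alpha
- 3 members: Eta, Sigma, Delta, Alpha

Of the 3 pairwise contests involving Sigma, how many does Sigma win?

Sigma against each rival (13 members):
Sigma vs Alpha: 3+1+3+3 = 10 for Sigma, 3 for Alpha — Sigma by 10–3.
Sigma vs Eta: 7 to 6, Sigma.
Sigma–Delta: Delta 7–6.
Sigma beats Alpha, Eta; loses to Delta — 2 pairwise wins.

2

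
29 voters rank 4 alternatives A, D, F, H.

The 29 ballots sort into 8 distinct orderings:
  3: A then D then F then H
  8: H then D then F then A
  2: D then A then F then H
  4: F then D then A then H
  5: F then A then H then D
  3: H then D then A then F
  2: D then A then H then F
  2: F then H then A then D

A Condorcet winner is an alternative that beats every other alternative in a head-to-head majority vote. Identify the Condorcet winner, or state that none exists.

Head-to-head results (29 voters):
A vs D: D, 19–10.
A vs F: F, 19–10.
A–H: A 16–13.
D vs F: D preferred on 3+8+2+3+2 = 18 ballots; D wins 18–11.
D vs H: 11 to 18, H.
F vs H: F preferred on 3+2+4+5+2 = 16 ballots; F wins 16–13.
Every alternative loses at least once (A loses to D; D loses to H; F loses to D; H loses to A). The majority relation contains the cycle A > H > D > A, so there is no Condorcet winner.

none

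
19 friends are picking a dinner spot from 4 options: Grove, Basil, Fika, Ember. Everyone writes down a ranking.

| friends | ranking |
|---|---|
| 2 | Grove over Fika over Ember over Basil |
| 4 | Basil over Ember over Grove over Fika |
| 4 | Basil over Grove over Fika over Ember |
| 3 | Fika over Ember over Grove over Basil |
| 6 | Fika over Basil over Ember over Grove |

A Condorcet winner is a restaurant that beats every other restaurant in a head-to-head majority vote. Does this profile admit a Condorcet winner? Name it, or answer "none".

none

Check each pair by majority over 19 ballots:
Grove vs Basil: Grove is ranked higher on 2+3 = 5 ballots, Basil on 14. Basil wins 14–5.
Grove vs Fika: Grove preferred on 2+4+4 = 10 ballots; Grove wins 10–9.
Grove vs Ember: Grove preferred on 2+4 = 6 ballots; Ember wins 13–6.
Basil vs Fika: Basil is ranked higher on 4+4 = 8 ballots, Fika on 11. Fika wins 11–8.
Basil vs Ember: Basil is ranked higher on 4+4+6 = 14 ballots, Ember on 5. Basil wins 14–5.
Fika vs Ember: 2+4+3+6 = 15 for Fika, 4 for Ember — Fika by 15–4.
Every restaurant loses at least once (Grove loses to Basil; Basil loses to Fika; Fika loses to Grove; Ember loses to Basil). The majority relation contains the cycle Grove > Fika > Basil > Grove, so there is no Condorcet winner.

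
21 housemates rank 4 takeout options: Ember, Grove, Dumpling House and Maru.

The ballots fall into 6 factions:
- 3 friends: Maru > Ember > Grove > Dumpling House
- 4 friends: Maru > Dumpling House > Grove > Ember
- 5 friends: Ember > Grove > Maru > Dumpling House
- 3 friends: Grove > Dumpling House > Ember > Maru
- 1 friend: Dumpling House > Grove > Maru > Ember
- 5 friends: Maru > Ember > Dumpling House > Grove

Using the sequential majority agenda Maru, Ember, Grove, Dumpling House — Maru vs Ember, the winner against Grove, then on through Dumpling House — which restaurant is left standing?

Maru

Round 1: Maru vs Ember — 13–8, Maru advances.
Round 2: Maru vs Grove — 12–9, Maru advances.
Round 3: Maru vs Dumpling House — 17–4, Maru advances.
Maru survives the agenda.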